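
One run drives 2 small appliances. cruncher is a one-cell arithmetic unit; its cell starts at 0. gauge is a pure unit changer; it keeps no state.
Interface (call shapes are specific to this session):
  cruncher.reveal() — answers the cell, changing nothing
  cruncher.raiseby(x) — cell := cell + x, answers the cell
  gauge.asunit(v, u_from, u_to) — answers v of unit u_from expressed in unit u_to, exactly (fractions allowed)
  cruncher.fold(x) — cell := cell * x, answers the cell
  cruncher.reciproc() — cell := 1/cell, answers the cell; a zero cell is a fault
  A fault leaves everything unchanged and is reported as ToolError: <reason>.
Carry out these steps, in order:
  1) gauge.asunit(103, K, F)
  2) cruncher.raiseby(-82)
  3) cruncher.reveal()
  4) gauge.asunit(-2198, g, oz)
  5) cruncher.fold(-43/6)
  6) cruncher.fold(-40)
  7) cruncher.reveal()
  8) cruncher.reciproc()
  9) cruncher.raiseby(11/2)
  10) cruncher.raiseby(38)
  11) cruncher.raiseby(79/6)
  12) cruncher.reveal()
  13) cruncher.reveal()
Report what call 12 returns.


Answer: 11988391/211560

Derivation:
>>> gauge.asunit v='103' u_from='K' u_to='F'
  -27427/100
>>> cruncher.raiseby x='-82'
  -82
>>> cruncher.reveal
  -82
>>> gauge.asunit v='-2198' u_from='g' u_to='oz'
  -502400000/6479891
>>> cruncher.fold x='-43/6'
  1763/3
>>> cruncher.fold x='-40'
  -70520/3
>>> cruncher.reveal
  -70520/3
>>> cruncher.reciproc
  -3/70520
>>> cruncher.raiseby x='11/2'
  387857/70520
>>> cruncher.raiseby x='38'
  3067617/70520
>>> cruncher.raiseby x='79/6'
  11988391/211560
>>> cruncher.reveal
  11988391/211560
>>> cruncher.reveal
  11988391/211560


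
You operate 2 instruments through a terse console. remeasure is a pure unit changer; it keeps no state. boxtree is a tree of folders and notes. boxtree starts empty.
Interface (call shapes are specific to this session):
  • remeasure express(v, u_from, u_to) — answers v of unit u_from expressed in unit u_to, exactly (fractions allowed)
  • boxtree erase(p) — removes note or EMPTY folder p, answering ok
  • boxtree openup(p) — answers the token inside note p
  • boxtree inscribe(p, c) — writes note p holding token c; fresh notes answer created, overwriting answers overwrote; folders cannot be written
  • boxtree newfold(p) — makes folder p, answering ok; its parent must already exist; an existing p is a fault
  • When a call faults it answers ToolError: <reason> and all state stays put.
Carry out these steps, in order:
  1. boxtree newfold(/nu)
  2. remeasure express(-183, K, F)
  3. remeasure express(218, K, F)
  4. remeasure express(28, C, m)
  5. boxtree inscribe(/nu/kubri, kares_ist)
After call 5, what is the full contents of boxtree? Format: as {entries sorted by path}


! boxtree newfold(p→/nu) => ok
! remeasure express(v→-183, u_from→K, u_to→F) => -78907/100
! remeasure express(v→218, u_from→K, u_to→F) => -6727/100
! remeasure express(v→28, u_from→C, u_to→m) => ToolError: incompatible units
! boxtree inscribe(p→/nu/kubri, c→kares_ist) => created

Answer: {nu/, nu/kubri=kares_ist}


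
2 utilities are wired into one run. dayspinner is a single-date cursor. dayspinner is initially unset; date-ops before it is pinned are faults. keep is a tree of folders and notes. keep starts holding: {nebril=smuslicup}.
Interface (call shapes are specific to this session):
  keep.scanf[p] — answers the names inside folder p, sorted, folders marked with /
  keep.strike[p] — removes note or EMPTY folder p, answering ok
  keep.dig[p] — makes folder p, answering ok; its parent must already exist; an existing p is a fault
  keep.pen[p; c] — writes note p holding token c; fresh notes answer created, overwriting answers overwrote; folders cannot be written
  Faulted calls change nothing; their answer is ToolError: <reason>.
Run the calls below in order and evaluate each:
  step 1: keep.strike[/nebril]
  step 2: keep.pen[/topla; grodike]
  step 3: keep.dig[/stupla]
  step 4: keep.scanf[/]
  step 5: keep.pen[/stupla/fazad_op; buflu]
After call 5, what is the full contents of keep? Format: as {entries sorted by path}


→ keep.strike(p: /nebril)
← ok
→ keep.pen(p: /topla, c: grodike)
← created
→ keep.dig(p: /stupla)
← ok
→ keep.scanf(p: /)
← [stupla/, topla]
→ keep.pen(p: /stupla/fazad_op, c: buflu)
← created

Answer: {stupla/, stupla/fazad_op=buflu, topla=grodike}


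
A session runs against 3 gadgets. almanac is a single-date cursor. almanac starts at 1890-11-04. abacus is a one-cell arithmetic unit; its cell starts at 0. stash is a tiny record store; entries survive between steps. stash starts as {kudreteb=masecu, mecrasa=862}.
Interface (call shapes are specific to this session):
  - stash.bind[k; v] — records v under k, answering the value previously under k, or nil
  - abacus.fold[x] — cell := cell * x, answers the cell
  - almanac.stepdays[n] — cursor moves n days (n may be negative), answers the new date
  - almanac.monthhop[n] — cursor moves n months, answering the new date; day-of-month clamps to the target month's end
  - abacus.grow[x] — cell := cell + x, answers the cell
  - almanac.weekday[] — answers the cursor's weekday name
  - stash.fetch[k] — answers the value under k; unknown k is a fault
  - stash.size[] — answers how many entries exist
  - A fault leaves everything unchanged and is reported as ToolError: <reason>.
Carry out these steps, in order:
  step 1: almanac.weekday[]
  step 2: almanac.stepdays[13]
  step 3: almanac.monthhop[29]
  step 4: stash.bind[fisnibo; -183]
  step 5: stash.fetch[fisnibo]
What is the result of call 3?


Answer: 1893-04-17

Derivation:
Calling almanac.weekday(), and observe Tuesday.
I run almanac.stepdays passing n=13, and see 1890-11-17.
Using almanac.monthhop passing n=29, — result: 1893-04-17.
I call stash.bind passing k=fisnibo, v=-183, yielding nil.
Then stash.fetch passing k=fisnibo, yielding -183.


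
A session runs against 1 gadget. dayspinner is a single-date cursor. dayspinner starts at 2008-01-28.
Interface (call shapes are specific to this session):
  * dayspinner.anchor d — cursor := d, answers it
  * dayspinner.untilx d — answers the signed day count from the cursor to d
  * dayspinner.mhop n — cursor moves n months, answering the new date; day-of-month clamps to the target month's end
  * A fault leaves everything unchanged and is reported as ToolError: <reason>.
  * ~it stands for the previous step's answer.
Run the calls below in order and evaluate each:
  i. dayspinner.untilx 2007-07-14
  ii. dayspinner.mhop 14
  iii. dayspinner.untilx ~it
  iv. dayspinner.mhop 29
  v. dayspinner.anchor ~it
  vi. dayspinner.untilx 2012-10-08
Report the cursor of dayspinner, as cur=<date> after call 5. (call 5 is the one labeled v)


$ untilx d='2007-07-14'
= -198
$ mhop n='14'
= 2009-03-28
$ untilx d='~it'
= 0
$ mhop n='29'
= 2011-08-28
$ anchor d='~it'
= 2011-08-28
$ untilx d='2012-10-08'
= 407

Answer: cur=2011-08-28


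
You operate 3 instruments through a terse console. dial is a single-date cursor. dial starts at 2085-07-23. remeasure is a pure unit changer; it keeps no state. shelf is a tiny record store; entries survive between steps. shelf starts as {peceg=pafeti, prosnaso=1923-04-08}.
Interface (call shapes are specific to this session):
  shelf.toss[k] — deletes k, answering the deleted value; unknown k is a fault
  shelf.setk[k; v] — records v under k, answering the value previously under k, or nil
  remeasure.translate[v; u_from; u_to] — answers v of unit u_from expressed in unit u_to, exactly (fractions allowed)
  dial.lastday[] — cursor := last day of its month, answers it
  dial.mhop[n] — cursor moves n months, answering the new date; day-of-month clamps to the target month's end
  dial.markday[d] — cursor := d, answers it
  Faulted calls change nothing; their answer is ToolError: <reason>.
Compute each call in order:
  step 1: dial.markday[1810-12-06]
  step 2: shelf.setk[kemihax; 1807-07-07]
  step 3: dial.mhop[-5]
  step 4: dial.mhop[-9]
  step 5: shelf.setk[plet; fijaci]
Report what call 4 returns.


Answer: 1809-10-06

Derivation:
>>> markday 1810-12-06
[out] 1810-12-06
>>> setk kemihax 1807-07-07
[out] nil
>>> mhop -5
[out] 1810-07-06
>>> mhop -9
[out] 1809-10-06
>>> setk plet fijaci
[out] nil


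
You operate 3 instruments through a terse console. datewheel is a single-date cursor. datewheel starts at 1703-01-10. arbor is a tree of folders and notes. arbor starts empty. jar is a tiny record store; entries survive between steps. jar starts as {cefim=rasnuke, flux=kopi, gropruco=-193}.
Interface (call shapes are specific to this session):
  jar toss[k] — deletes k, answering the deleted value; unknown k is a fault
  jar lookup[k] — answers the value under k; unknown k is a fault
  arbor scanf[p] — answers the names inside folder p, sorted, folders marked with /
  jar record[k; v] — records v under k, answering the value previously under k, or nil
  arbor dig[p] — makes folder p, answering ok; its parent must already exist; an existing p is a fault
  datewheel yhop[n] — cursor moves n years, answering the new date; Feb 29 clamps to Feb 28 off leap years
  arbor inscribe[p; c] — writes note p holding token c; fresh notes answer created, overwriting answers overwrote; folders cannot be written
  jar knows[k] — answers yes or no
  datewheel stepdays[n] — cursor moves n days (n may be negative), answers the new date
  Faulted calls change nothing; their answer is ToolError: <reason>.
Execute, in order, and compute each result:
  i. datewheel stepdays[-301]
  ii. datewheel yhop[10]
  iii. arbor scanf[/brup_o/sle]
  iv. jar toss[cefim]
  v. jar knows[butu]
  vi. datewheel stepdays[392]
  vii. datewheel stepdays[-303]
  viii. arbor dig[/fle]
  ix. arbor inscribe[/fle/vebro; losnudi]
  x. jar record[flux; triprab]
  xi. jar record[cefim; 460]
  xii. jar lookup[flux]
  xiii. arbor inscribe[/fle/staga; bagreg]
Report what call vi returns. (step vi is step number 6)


[in] datewheel stepdays n='-301'
= 1702-03-15
[in] datewheel yhop n='10'
= 1712-03-15
[in] arbor scanf p='/brup_o/sle'
= ToolError: not found
[in] jar toss k='cefim'
= rasnuke
[in] jar knows k='butu'
= no
[in] datewheel stepdays n='392'
= 1713-04-11
[in] datewheel stepdays n='-303'
= 1712-06-12
[in] arbor dig p='/fle'
= ok
[in] arbor inscribe p='/fle/vebro' c='losnudi'
= created
[in] jar record k='flux' v='triprab'
= kopi
[in] jar record k='cefim' v='460'
= nil
[in] jar lookup k='flux'
= triprab
[in] arbor inscribe p='/fle/staga' c='bagreg'
= created

Answer: 1713-04-11


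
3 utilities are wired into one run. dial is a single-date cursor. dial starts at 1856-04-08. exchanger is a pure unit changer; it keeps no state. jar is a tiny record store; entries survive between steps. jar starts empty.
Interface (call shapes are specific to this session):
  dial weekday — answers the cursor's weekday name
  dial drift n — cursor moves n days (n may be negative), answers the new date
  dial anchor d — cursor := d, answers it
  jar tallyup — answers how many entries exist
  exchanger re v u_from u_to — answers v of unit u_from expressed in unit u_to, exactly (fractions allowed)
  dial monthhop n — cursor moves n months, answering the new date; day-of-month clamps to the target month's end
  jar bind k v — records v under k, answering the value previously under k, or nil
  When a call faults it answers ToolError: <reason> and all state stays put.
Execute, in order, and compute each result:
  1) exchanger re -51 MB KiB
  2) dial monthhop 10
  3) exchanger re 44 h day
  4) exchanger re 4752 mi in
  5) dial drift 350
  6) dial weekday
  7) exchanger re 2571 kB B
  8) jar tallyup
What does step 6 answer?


Answer: Sunday

Derivation:
>> exchanger re(v=-51, u_from=MB, u_to=KiB)
<< -796875/16
>> dial monthhop(n=10)
<< 1857-02-08
>> exchanger re(v=44, u_from=h, u_to=day)
<< 11/6
>> exchanger re(v=4752, u_from=mi, u_to=in)
<< 301086720
>> dial drift(n=350)
<< 1858-01-24
>> dial weekday()
<< Sunday
>> exchanger re(v=2571, u_from=kB, u_to=B)
<< 2571000
>> jar tallyup()
<< 0


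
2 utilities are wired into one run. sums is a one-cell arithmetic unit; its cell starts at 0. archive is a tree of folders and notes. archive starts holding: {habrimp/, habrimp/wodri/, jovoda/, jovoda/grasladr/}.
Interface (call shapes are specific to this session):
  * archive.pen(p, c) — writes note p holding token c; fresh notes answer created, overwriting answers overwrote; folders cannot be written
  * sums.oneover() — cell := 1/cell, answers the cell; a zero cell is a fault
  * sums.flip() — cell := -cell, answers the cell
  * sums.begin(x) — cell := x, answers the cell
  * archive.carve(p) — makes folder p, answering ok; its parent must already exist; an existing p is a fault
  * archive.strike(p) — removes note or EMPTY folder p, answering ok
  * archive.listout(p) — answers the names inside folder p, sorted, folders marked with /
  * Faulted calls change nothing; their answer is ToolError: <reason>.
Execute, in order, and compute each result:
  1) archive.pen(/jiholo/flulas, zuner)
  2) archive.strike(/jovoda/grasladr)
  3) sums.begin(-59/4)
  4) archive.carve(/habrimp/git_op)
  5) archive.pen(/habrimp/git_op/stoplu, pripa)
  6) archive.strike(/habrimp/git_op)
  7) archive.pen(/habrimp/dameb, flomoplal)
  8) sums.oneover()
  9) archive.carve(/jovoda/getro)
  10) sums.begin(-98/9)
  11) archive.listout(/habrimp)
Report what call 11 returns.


% archive.pen(p→/jiholo/flulas, c→zuner) ~> ToolError: no parent
% archive.strike(p→/jovoda/grasladr) ~> ok
% sums.begin(x→-59/4) ~> -59/4
% archive.carve(p→/habrimp/git_op) ~> ok
% archive.pen(p→/habrimp/git_op/stoplu, c→pripa) ~> created
% archive.strike(p→/habrimp/git_op) ~> ToolError: not empty
% archive.pen(p→/habrimp/dameb, c→flomoplal) ~> created
% sums.oneover() ~> -4/59
% archive.carve(p→/jovoda/getro) ~> ok
% sums.begin(x→-98/9) ~> -98/9
% archive.listout(p→/habrimp) ~> [dameb, git_op/, wodri/]

Answer: [dameb, git_op/, wodri/]


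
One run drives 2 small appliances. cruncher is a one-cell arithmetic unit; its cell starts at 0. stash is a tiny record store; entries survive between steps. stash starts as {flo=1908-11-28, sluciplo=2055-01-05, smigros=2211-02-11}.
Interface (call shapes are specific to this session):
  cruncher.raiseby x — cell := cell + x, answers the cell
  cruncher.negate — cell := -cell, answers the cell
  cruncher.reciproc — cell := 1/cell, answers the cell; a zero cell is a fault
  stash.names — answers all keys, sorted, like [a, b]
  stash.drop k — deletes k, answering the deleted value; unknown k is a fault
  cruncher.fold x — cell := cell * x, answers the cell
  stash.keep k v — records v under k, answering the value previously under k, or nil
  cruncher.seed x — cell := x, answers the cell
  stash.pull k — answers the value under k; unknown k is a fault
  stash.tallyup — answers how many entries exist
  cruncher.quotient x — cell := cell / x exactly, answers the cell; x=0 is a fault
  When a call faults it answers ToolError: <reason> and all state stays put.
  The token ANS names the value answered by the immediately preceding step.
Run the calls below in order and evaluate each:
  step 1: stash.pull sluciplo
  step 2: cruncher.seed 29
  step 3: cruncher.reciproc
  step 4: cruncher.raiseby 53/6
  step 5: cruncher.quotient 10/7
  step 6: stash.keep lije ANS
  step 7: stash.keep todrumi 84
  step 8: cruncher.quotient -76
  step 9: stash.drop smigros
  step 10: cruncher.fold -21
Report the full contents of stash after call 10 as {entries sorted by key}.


Answer: {flo=1908-11-28, lije=10801/1740, sluciplo=2055-01-05, todrumi=84}

Derivation:
Invoking pull with k→sluciplo, yielding 2055-01-05.
Then seed with x→29, which returns 29.
Now I run reciproc(), giving 1/29.
Next I call raiseby with x→53/6, and observe 1543/174.
I use quotient with x→10/7: 10801/1740.
I invoke keep with k→lije, v→ANS, — result: nil.
Invoking keep with k→todrumi, v→84, and see nil.
Then quotient with x→-76, giving -10801/132240.
Invoking drop with k→smigros, and see 2211-02-11.
I invoke fold with x→-21, and observe 75607/44080.


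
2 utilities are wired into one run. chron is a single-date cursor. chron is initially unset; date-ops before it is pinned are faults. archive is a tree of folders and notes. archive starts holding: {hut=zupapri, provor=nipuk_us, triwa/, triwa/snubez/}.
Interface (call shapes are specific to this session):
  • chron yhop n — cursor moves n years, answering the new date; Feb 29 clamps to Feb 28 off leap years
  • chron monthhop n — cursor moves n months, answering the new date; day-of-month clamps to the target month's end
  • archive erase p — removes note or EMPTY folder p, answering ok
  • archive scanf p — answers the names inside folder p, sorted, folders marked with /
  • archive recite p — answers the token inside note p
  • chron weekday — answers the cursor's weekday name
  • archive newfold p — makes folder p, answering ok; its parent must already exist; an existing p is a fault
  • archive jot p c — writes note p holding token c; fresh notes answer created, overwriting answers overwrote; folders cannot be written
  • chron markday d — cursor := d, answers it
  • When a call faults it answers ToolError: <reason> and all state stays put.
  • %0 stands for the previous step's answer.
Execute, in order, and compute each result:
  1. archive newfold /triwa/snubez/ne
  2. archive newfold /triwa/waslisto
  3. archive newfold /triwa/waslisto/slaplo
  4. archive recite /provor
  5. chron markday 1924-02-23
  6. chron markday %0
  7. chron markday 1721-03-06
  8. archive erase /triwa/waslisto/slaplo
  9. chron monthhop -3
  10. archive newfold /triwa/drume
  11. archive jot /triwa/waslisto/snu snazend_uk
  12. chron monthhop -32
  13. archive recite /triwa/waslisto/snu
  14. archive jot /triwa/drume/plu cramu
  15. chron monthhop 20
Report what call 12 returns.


[in] archive newfold p: /triwa/snubez/ne
= ok
[in] archive newfold p: /triwa/waslisto
= ok
[in] archive newfold p: /triwa/waslisto/slaplo
= ok
[in] archive recite p: /provor
= nipuk_us
[in] chron markday d: 1924-02-23
= 1924-02-23
[in] chron markday d: %0
= 1924-02-23
[in] chron markday d: 1721-03-06
= 1721-03-06
[in] archive erase p: /triwa/waslisto/slaplo
= ok
[in] chron monthhop n: -3
= 1720-12-06
[in] archive newfold p: /triwa/drume
= ok
[in] archive jot p: /triwa/waslisto/snu c: snazend_uk
= created
[in] chron monthhop n: -32
= 1718-04-06
[in] archive recite p: /triwa/waslisto/snu
= snazend_uk
[in] archive jot p: /triwa/drume/plu c: cramu
= created
[in] chron monthhop n: 20
= 1719-12-06

Answer: 1718-04-06


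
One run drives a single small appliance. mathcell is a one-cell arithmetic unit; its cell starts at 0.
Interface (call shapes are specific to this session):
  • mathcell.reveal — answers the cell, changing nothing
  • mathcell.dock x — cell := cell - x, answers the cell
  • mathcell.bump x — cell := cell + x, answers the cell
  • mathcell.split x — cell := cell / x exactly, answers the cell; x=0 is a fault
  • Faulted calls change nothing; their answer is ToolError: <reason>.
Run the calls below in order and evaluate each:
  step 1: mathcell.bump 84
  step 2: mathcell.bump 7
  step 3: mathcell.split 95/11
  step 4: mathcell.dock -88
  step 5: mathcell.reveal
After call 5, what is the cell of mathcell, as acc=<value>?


Answer: acc=9361/95

Derivation:
-- mathcell.bump(84) => 84
-- mathcell.bump(7) => 91
-- mathcell.split(95/11) => 1001/95
-- mathcell.dock(-88) => 9361/95
-- mathcell.reveal() => 9361/95


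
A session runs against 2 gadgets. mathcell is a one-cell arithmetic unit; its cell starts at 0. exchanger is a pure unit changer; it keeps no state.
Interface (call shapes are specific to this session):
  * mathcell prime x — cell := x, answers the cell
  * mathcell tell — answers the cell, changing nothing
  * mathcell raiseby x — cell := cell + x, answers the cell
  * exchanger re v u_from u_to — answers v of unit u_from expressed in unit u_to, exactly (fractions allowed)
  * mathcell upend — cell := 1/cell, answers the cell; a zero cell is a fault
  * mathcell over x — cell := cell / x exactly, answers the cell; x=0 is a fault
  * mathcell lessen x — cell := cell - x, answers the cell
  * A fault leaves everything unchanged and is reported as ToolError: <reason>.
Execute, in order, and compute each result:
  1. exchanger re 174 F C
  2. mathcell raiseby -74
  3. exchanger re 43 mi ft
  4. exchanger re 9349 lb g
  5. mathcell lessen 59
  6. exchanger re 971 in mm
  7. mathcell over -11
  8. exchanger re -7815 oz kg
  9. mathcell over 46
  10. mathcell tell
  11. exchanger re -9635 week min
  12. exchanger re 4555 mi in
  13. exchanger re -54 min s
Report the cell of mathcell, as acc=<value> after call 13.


Answer: acc=133/506

Derivation:
>>> exchanger re v='174' u_from='F' u_to='C'
= 710/9
>>> mathcell raiseby x='-74'
= -74
>>> exchanger re v='43' u_from='mi' u_to='ft'
= 227040
>>> exchanger re v='9349' u_from='lb' u_to='g'
= 424063506713/100000
>>> mathcell lessen x='59'
= -133
>>> exchanger re v='971' u_from='in' u_to='mm'
= 123317/5
>>> mathcell over x='-11'
= 133/11
>>> exchanger re v='-7815' u_from='oz' u_to='kg'
= -70896487431/320000000
>>> mathcell over x='46'
= 133/506
>>> mathcell tell
= 133/506
>>> exchanger re v='-9635' u_from='week' u_to='min'
= -97120800
>>> exchanger re v='4555' u_from='mi' u_to='in'
= 288604800
>>> exchanger re v='-54' u_from='min' u_to='s'
= -3240


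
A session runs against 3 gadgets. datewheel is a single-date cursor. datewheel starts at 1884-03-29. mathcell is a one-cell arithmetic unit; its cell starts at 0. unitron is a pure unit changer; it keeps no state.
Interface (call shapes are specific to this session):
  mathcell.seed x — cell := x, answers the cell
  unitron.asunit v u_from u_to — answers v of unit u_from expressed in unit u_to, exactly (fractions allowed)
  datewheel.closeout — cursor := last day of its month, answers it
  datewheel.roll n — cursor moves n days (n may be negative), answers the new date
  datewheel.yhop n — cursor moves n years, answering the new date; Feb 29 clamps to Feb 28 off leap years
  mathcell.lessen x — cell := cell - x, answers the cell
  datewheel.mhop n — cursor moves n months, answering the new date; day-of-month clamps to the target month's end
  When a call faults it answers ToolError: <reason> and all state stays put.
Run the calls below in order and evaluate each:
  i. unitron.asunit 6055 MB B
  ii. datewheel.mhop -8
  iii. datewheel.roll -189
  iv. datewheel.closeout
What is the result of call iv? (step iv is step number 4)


I call unitron.asunit with v=6055, u_from=MB, u_to=B, and observe 6055000000.
I use datewheel.mhop with n=-8, giving 1883-07-29.
Calling datewheel.roll with n=-189: 1883-01-21.
Now I run datewheel.closeout, and see 1883-01-31.

Answer: 1883-01-31


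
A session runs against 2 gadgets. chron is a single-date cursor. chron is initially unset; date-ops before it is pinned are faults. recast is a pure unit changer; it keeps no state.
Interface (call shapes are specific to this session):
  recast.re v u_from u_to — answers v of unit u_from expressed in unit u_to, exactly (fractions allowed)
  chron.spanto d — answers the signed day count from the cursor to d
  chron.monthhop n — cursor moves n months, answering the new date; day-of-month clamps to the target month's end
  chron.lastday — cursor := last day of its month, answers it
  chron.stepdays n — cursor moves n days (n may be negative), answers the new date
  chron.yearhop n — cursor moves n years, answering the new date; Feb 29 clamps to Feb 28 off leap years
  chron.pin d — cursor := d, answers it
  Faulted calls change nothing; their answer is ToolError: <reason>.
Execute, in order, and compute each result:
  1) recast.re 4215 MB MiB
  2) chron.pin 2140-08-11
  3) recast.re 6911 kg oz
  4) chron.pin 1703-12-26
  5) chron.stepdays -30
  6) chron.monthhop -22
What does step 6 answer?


> recast.re 4215 MB MiB
:: 65859375/16384
> chron.pin 2140-08-11
:: 2140-08-11
> recast.re 6911 kg oz
:: 11057600000000/45359237
> chron.pin 1703-12-26
:: 1703-12-26
> chron.stepdays -30
:: 1703-11-26
> chron.monthhop -22
:: 1702-01-26

Answer: 1702-01-26


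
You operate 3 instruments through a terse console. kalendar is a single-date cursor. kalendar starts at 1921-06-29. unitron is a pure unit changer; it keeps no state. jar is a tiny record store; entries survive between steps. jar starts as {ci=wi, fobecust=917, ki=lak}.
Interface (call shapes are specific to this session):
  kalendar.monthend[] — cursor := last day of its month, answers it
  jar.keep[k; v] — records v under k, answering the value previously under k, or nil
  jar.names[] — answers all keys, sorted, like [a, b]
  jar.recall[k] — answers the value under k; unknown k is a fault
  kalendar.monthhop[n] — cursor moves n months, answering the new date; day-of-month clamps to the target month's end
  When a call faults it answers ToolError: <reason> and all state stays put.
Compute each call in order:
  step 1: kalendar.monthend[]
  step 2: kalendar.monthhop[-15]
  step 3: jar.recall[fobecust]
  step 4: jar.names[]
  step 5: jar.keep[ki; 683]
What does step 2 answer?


Answer: 1920-03-30

Derivation:
-> monthend()
<- 1921-06-30
-> monthhop(n=-15)
<- 1920-03-30
-> recall(k=fobecust)
<- 917
-> names()
<- [ci, fobecust, ki]
-> keep(k=ki, v=683)
<- lak


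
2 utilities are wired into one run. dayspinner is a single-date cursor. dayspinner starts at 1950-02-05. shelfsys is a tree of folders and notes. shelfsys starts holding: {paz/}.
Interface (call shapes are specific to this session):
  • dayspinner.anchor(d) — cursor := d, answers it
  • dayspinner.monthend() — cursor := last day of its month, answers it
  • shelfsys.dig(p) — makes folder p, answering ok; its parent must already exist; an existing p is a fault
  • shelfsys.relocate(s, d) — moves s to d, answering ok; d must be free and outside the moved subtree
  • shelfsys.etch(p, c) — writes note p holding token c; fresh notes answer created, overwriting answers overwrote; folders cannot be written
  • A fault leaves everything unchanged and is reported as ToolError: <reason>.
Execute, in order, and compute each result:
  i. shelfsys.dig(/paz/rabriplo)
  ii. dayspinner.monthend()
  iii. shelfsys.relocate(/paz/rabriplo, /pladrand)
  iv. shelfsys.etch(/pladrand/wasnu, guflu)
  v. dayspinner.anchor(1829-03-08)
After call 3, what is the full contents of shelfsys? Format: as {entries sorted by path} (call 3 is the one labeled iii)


Answer: {paz/, pladrand/}

Derivation:
$ shelfsys.dig p=/paz/rabriplo
= ok
$ dayspinner.monthend
= 1950-02-28
$ shelfsys.relocate s=/paz/rabriplo d=/pladrand
= ok
$ shelfsys.etch p=/pladrand/wasnu c=guflu
= created
$ dayspinner.anchor d=1829-03-08
= 1829-03-08


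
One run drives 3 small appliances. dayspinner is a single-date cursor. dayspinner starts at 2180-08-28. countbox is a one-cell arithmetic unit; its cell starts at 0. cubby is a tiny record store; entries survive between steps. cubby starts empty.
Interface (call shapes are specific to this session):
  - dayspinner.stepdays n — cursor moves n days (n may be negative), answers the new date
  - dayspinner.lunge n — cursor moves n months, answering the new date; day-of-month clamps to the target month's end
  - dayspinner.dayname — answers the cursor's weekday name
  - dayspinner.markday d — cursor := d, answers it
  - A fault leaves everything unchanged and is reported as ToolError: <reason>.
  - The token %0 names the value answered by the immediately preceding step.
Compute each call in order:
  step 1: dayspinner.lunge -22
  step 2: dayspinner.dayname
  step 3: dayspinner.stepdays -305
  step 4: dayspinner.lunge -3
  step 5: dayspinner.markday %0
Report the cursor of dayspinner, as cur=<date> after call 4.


Invoking dayspinner.lunge using n→-22, and get 2178-10-28.
Invoking dayspinner.dayname, yielding Wednesday.
I run dayspinner.stepdays using n→-305, and get 2177-12-27.
Using dayspinner.lunge using n→-3, and see 2177-09-27.
Now I run dayspinner.markday using d→%0, and observe 2177-09-27.

Answer: cur=2177-09-27


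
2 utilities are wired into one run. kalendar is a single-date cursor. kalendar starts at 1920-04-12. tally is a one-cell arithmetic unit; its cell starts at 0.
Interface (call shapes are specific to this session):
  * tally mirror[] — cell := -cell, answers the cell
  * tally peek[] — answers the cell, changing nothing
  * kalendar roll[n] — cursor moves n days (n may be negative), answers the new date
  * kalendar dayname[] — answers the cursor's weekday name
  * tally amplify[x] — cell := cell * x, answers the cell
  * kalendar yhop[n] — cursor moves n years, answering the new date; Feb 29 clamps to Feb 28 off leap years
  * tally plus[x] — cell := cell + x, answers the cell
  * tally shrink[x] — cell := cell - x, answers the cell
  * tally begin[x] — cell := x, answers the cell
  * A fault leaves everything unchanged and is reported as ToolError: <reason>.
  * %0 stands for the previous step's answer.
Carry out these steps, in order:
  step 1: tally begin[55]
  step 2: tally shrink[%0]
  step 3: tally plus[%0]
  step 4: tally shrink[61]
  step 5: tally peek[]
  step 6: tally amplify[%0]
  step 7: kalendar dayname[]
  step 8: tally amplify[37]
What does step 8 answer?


Then tally begin(x→55), and see 55.
Invoking tally shrink(x→%0): 0.
I call tally plus(x→%0), which returns 0.
Using tally shrink(x→61), and see -61.
Calling tally peek(), and observe -61.
I run tally amplify(x→%0): 3721.
Calling kalendar dayname, and see Monday.
Next I call tally amplify(x→37), → 137677.

Answer: 137677


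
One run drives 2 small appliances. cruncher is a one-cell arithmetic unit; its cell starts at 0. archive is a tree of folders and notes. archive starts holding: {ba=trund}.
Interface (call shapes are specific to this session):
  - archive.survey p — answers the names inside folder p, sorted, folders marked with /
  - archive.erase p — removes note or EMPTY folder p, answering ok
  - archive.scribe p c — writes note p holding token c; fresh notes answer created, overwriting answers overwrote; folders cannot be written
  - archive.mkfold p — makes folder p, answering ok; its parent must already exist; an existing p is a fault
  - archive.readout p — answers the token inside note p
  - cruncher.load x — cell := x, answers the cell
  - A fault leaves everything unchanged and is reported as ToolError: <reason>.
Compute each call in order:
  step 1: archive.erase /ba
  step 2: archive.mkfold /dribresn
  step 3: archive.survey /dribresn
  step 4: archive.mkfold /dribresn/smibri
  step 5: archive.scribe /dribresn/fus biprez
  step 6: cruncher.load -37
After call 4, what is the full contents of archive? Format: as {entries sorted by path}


Answer: {dribresn/, dribresn/smibri/}

Derivation:
Do: archive.erase[p='/ba']
See: ok
Do: archive.mkfold[p='/dribresn']
See: ok
Do: archive.survey[p='/dribresn']
See: []
Do: archive.mkfold[p='/dribresn/smibri']
See: ok
Do: archive.scribe[p='/dribresn/fus'; c='biprez']
See: created
Do: cruncher.load[x='-37']
See: -37


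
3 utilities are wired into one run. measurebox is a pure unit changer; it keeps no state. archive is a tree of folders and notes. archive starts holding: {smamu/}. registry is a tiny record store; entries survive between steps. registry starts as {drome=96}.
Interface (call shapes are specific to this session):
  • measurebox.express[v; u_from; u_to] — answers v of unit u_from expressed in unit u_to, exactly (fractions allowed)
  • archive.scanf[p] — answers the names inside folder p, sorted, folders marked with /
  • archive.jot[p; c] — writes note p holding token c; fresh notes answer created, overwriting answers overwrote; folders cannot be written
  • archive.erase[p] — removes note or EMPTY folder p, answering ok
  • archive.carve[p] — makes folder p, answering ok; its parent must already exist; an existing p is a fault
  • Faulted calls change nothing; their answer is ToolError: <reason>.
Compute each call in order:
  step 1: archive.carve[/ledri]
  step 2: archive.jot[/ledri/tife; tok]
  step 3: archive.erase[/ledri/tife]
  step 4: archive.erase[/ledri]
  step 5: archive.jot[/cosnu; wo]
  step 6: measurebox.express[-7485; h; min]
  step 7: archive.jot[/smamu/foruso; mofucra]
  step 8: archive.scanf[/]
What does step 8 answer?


% 1. archive.carve(p=/ledri) : ok
% 2. archive.jot(p=/ledri/tife, c=tok) : created
% 3. archive.erase(p=/ledri/tife) : ok
% 4. archive.erase(p=/ledri) : ok
% 5. archive.jot(p=/cosnu, c=wo) : created
% 6. measurebox.express(v=-7485, u_from=h, u_to=min) : -449100
% 7. archive.jot(p=/smamu/foruso, c=mofucra) : created
% 8. archive.scanf(p=/) : [cosnu, smamu/]

Answer: [cosnu, smamu/]


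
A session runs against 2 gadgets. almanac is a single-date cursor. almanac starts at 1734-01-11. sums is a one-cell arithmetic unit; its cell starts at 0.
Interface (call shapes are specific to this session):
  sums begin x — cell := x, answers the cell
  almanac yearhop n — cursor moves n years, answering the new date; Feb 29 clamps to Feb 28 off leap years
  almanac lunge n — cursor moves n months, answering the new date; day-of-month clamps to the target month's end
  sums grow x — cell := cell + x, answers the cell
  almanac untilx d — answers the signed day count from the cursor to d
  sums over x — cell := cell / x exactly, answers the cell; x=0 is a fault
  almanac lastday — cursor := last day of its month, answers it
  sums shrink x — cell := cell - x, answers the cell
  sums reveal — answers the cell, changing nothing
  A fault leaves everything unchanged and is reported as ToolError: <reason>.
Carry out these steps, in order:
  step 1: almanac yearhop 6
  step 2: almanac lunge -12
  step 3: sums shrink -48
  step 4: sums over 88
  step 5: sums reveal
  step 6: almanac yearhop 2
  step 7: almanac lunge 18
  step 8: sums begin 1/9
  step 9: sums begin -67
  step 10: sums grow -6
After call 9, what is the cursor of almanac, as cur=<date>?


Answer: cur=1742-07-11

Derivation:
Next I call almanac yearhop passing n='6', and get 1740-01-11.
Calling almanac lunge passing n='-12', → 1739-01-11.
I try sums shrink passing x='-48', and observe 48.
Now I run sums over passing x='88', giving 6/11.
Using sums reveal(), → 6/11.
Now I run almanac yearhop passing n='2', and observe 1741-01-11.
Now I run almanac lunge passing n='18', yielding 1742-07-11.
Invoking sums begin passing x='1/9', yielding 1/9.
Using sums begin passing x='-67', giving -67.
Then sums grow passing x='-6', yielding -73.


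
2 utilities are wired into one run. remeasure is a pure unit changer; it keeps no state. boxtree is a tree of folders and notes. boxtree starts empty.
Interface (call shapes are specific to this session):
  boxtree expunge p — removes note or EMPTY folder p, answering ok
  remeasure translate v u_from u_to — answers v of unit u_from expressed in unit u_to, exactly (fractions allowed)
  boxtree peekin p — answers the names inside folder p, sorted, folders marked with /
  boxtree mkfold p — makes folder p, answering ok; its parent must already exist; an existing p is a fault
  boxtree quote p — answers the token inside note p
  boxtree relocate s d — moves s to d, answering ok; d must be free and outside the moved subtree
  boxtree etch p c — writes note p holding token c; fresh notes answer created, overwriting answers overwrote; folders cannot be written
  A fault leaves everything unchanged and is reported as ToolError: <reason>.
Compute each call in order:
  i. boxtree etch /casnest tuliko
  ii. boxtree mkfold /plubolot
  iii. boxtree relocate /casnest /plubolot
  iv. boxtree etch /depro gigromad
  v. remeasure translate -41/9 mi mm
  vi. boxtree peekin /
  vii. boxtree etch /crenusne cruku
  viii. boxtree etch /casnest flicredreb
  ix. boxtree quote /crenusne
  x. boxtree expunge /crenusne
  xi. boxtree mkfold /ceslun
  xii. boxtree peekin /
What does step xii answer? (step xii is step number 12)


Answer: [casnest, ceslun/, depro, plubolot/]

Derivation:
==> boxtree etch(/casnest, tuliko)
<== created
==> boxtree mkfold(/plubolot)
<== ok
==> boxtree relocate(/casnest, /plubolot)
<== ToolError: exists
==> boxtree etch(/depro, gigromad)
<== created
==> remeasure translate(-41/9, mi, mm)
<== -7331456
==> boxtree peekin(/)
<== [casnest, depro, plubolot/]
==> boxtree etch(/crenusne, cruku)
<== created
==> boxtree etch(/casnest, flicredreb)
<== overwrote
==> boxtree quote(/crenusne)
<== cruku
==> boxtree expunge(/crenusne)
<== ok
==> boxtree mkfold(/ceslun)
<== ok
==> boxtree peekin(/)
<== [casnest, ceslun/, depro, plubolot/]


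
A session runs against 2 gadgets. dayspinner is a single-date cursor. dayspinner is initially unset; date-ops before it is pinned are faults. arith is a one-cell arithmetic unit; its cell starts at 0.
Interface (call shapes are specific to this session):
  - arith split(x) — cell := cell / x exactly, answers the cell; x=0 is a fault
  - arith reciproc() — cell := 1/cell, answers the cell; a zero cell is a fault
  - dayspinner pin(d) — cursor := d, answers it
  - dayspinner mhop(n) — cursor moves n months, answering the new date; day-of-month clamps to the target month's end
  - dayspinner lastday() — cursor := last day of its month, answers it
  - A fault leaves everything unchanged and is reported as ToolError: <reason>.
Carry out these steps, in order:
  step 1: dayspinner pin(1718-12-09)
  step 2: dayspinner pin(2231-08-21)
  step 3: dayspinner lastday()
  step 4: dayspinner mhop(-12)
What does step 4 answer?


Answer: 2230-08-31

Derivation:
// dayspinner pin(d: 1718-12-09) => 1718-12-09
// dayspinner pin(d: 2231-08-21) => 2231-08-21
// dayspinner lastday() => 2231-08-31
// dayspinner mhop(n: -12) => 2230-08-31


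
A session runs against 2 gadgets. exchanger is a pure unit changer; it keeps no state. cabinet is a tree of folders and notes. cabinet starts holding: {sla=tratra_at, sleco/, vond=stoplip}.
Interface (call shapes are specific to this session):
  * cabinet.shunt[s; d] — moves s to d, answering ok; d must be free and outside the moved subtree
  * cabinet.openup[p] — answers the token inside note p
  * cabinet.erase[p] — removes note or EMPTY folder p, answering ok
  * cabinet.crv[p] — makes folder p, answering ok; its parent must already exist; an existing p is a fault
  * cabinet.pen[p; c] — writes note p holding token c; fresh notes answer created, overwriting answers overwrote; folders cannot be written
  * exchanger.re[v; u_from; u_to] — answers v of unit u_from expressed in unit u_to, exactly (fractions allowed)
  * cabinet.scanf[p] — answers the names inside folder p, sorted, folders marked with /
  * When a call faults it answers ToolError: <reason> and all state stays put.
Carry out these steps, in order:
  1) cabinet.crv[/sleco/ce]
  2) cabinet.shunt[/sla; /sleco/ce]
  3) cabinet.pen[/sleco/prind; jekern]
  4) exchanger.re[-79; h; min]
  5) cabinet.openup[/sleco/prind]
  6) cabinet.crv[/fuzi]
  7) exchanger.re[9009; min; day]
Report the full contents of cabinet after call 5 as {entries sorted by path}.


> crv p=/sleco/ce
[out] ok
> shunt s=/sla d=/sleco/ce
[out] ToolError: exists
> pen p=/sleco/prind c=jekern
[out] created
> re v=-79 u_from=h u_to=min
[out] -4740
> openup p=/sleco/prind
[out] jekern
> crv p=/fuzi
[out] ok
> re v=9009 u_from=min u_to=day
[out] 1001/160

Answer: {sla=tratra_at, sleco/, sleco/ce/, sleco/prind=jekern, vond=stoplip}


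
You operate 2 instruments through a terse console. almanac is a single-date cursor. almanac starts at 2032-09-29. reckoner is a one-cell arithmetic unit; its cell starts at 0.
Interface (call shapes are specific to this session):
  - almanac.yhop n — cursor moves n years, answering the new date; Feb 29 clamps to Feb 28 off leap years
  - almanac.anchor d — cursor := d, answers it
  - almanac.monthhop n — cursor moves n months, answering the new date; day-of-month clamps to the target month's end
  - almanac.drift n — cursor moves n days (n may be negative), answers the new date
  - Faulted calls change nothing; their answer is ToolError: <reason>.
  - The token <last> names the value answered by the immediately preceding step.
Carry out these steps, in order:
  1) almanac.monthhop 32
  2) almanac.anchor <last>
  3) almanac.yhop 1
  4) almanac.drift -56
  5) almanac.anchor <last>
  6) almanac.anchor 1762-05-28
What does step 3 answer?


Answer: 2036-05-29

Derivation:
~$ almanac.monthhop n→32
  2035-05-29
~$ almanac.anchor d→<last>
  2035-05-29
~$ almanac.yhop n→1
  2036-05-29
~$ almanac.drift n→-56
  2036-04-03
~$ almanac.anchor d→<last>
  2036-04-03
~$ almanac.anchor d→1762-05-28
  1762-05-28
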